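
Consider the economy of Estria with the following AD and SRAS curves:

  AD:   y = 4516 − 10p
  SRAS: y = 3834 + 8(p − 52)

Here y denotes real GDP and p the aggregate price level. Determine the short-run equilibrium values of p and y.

Write SRAS as y = 3834 + 8p − 416 = 3418 + 8p.
Set AD = SRAS: 4516 − 10p = 3418 + 8p, so 1098 = 18p and p = 61.
Then y = 4516 − 10·61 = 3906.

p = 61, y = 3906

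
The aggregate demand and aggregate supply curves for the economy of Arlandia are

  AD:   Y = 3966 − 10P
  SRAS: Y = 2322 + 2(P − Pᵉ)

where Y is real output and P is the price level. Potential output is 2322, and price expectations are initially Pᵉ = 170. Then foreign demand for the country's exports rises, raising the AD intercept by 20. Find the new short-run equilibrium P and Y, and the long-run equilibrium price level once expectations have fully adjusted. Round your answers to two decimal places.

Short run: P = 167.00, Y = 2316.00. Long run: P = 166.40.

AD shifts right: new AD is Y = 3986 − 10P. With Pᵉ = 170, SRAS is Y = 1982 + 2P.
Short run: 3986 − 10P = 1982 + 2P gives 2004 = 12P, so P = 167.00 and Y = 3986 − 10P = 2316.00.
Y = 2316.00 is below potential 2322; expectations adjust and SRAS shifts right until Y = 2322.
Long run: on the new AD curve, 2322 = 3986 − 10P gives P = 166.40.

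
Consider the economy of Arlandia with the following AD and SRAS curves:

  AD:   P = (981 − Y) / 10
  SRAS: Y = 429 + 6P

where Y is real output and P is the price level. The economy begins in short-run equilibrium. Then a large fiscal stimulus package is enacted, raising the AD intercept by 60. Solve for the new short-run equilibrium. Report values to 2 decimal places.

P = 38.25, Y = 658.50

This is a positive demand shock: AD shifts right.
New AD: Y = 1041 − 10P.
Set AD = SRAS: 1041 − 10P = 429 + 6P, so 612 = 16P and P = 38.25.
Substituting into AD, Y = 658.50.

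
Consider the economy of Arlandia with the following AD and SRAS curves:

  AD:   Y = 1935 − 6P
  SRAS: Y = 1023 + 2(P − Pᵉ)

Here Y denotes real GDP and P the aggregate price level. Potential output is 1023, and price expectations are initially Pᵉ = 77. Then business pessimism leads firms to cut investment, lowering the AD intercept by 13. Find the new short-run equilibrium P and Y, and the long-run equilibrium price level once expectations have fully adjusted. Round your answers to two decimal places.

Short run: P = 131.63, Y = 1132.25. Long run: P = 149.83.

AD shifts left: new AD is Y = 1922 − 6P. With Pᵉ = 77, SRAS is Y = 869 + 2P.
Short run: 1922 − 6P = 869 + 2P gives 1053 = 8P, so P = 131.63 and Y = 1922 − 6P = 1132.25.
Y = 1132.25 is above potential 1023; expectations adjust and SRAS shifts left until Y = 1023.
Long run: on the new AD curve, 1023 = 1922 − 6P gives P = 149.83.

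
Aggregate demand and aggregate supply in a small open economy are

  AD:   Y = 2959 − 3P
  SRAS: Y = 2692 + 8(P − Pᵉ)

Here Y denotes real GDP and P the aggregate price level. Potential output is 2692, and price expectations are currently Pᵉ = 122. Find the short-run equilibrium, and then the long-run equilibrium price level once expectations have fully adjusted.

Short run: with Pᵉ = 122, SRAS is Y = 1716 + 8P. Setting AD = SRAS gives 1243 = 11P, so P = 113 and Y = 2959 − 3·113 = 2620.
Output 2620 is below potential 2692, so over time expected prices fall and SRAS shifts right until Y returns to 2692.
Long run: Y = 2692 on the AD curve gives 2692 = 2959 − 3P, so P = 89.

Short run: P = 113, Y = 2620. Long run: P = 89.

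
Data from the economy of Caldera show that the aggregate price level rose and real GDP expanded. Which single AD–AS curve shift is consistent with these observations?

AD shifted right

P rose and Y rose. An AD shift moves P and Y in the same direction; an SRAS shift moves them in opposite directions.
Here P and Y moved in the same direction, so the AD curve shifted.
Since Y rose, AD shifted right.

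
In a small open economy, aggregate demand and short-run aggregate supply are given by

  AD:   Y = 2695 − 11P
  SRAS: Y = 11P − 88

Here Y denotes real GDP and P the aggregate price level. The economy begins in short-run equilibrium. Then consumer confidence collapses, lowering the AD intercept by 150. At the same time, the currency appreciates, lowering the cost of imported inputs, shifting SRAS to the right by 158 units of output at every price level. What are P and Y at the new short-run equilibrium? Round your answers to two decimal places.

P = 112.50, Y = 1307.50

After both shocks: AD is Y = 2545 − 11P and SRAS is Y = 70 + 11P.
Setting them equal: 2475 = 22P, so P = 112.50.
Substituting into AD, Y = 1307.50.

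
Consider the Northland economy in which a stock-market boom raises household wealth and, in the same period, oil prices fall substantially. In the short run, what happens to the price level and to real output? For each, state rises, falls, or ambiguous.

Price level: ambiguous; output: rises

The first event is a positive demand shock: AD shifts right, which by itself pushes P up and Y up.
The second is a favourable supply shock: SRAS shifts right, which by itself pushes P down and Y up.
The two shocks push P in opposite directions, so the effect on P is ambiguous. Both shocks push Y up, so Y rises.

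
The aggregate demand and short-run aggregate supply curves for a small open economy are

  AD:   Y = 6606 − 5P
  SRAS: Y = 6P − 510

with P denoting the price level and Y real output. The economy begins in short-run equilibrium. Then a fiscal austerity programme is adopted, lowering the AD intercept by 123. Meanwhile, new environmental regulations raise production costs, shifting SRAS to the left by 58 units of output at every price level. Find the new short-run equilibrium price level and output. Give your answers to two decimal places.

After both shocks: AD is Y = 6483 − 5P and SRAS is Y = 6P − 568.
Setting them equal: 7051 = 11P, so P = 641.00.
Substituting into AD, Y = 3278.00.

P = 641.00, Y = 3278.00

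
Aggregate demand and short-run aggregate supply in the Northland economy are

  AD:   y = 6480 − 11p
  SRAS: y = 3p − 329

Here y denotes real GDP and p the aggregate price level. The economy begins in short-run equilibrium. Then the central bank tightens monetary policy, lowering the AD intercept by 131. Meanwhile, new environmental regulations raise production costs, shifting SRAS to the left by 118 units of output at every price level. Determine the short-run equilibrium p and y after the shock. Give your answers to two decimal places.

p = 485.43, y = 1009.29

After both shocks: AD is y = 6349 − 11p and SRAS is y = 3p − 447.
Setting them equal: 6796 = 14p, so p = 485.43.
Substituting into AD, y = 1009.29.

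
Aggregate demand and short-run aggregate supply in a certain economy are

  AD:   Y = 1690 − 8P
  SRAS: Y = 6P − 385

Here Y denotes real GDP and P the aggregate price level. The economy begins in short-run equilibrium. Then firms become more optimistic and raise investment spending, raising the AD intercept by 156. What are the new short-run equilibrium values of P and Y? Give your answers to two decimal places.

This is a positive demand shock: AD shifts right.
New AD: Y = 1846 − 8P.
Set AD = SRAS: 1846 − 8P = 6P − 385, so 2231 = 14P and P = 159.36.
Substituting into AD, Y = 571.14.

P = 159.36, Y = 571.14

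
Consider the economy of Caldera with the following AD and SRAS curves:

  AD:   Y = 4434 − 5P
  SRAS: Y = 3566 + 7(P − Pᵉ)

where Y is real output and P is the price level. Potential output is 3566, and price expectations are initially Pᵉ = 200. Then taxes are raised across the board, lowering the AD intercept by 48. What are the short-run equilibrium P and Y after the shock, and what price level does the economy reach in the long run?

Short run: P = 185, Y = 3461. Long run: P = 164.

AD shifts left: new AD is Y = 4386 − 5P. With Pᵉ = 200, SRAS is Y = 2166 + 7P.
Short run: 4386 − 5P = 2166 + 7P gives 2220 = 12P, so P = 185 and Y = 4386 − 5·185 = 3461.
Y = 3461 is below potential 3566; expectations adjust and SRAS shifts right until Y = 3566.
Long run: on the new AD curve, 3566 = 4386 − 5P gives P = 164.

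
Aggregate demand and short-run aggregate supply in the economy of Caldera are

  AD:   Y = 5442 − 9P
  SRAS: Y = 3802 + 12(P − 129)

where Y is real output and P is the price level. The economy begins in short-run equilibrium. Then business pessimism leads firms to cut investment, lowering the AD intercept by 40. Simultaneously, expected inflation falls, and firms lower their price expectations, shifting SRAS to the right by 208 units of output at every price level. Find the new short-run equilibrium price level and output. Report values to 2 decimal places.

After both shocks: AD is Y = 5402 − 9P and SRAS is Y = 2462 + 12P.
Setting them equal: 2940 = 21P, so P = 140.00.
Substituting into AD, Y = 4142.00.

P = 140.00, Y = 4142.00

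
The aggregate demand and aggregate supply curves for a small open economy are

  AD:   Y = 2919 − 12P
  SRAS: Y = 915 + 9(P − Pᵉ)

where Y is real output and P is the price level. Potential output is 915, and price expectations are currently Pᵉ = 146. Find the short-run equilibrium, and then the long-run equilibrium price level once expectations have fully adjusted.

Short run: with Pᵉ = 146, SRAS is Y = 9P − 399. Setting AD = SRAS gives 3318 = 21P, so P = 158 and Y = 2919 − 12·158 = 1023.
Output 1023 is above potential 915, so over time expected prices rise and SRAS shifts left until Y returns to 915.
Long run: Y = 915 on the AD curve gives 915 = 2919 − 12P, so P = 167.

Short run: P = 158, Y = 1023. Long run: P = 167.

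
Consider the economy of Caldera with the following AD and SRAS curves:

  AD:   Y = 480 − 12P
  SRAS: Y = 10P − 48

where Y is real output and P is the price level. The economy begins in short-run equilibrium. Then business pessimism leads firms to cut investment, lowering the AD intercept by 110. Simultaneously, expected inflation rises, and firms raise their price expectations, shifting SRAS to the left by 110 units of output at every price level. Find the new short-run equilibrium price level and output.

After both shocks: AD is Y = 370 − 12P and SRAS is Y = 10P − 158.
Setting them equal: 528 = 22P, so P = 24.
Y = 370 − 12·24 = 82.

P = 24, Y = 82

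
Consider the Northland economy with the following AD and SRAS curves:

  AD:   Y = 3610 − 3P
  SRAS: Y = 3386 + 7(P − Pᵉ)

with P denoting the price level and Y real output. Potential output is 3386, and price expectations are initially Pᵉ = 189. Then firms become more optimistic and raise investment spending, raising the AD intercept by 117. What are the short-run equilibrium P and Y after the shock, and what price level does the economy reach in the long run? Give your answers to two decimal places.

Short run: P = 166.40, Y = 3227.80. Long run: P = 113.67.

AD shifts right: new AD is Y = 3727 − 3P. With Pᵉ = 189, SRAS is Y = 2063 + 7P.
Short run: 3727 − 3P = 2063 + 7P gives 1664 = 10P, so P = 166.40 and Y = 3727 − 3P = 3227.80.
Y = 3227.80 is below potential 3386; expectations adjust and SRAS shifts right until Y = 3386.
Long run: on the new AD curve, 3386 = 3727 − 3P gives P = 113.67.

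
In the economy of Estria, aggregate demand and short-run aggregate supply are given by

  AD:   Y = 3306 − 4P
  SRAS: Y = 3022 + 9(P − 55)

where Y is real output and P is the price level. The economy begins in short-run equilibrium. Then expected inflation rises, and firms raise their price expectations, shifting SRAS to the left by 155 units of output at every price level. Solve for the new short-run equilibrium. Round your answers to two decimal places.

P = 71.85, Y = 3018.62

This is a negative supply shock: SRAS shifts left.
New SRAS: Y = 2372 + 9P.
Set AD = SRAS: 3306 − 4P = 2372 + 9P, so 934 = 13P and P = 71.85.
Substituting into AD, Y = 3018.62.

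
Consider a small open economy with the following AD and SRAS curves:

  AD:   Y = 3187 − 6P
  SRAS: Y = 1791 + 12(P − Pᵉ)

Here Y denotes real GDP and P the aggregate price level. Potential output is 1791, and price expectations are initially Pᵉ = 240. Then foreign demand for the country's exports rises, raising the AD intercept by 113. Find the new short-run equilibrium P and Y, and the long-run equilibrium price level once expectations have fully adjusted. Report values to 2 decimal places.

AD shifts right: new AD is Y = 3300 − 6P. With Pᵉ = 240, SRAS is Y = 12P − 1089.
Short run: 3300 − 6P = 12P − 1089 gives 4389 = 18P, so P = 243.83 and Y = 3300 − 6P = 1837.00.
Y = 1837.00 is above potential 1791; expectations adjust and SRAS shifts left until Y = 1791.
Long run: on the new AD curve, 1791 = 3300 − 6P gives P = 251.50.

Short run: P = 243.83, Y = 1837.00. Long run: P = 251.50.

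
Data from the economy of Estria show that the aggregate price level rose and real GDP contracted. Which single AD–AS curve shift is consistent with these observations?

P rose and Y fell. An AD shift moves P and Y in the same direction; an SRAS shift moves them in opposite directions.
Here P and Y moved in opposite directions, so the SRAS curve shifted.
Since Y fell, SRAS shifted left.

SRAS shifted left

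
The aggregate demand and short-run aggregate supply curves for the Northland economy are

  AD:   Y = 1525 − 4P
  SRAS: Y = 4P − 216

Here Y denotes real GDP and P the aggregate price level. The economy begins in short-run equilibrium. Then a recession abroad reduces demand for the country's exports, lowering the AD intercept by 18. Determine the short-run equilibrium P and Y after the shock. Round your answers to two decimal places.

This is a negative demand shock: AD shifts left.
New AD: Y = 1507 − 4P.
Set AD = SRAS: 1507 − 4P = 4P − 216, so 1723 = 8P and P = 215.38.
Substituting into AD, Y = 645.50.

P = 215.38, Y = 645.50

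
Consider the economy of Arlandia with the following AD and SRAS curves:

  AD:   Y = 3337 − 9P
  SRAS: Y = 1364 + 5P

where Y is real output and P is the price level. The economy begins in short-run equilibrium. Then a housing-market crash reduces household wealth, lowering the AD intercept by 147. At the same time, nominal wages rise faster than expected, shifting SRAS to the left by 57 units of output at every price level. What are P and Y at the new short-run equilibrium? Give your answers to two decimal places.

P = 134.50, Y = 1979.50

After both shocks: AD is Y = 3190 − 9P and SRAS is Y = 1307 + 5P.
Setting them equal: 1883 = 14P, so P = 134.50.
Substituting into AD, Y = 1979.50.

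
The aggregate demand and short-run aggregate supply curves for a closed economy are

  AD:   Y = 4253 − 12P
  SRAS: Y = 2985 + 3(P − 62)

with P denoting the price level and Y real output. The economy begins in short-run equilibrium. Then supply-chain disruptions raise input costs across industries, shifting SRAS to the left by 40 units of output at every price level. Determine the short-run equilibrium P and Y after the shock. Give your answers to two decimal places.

This is a negative supply shock: SRAS shifts left.
New SRAS: Y = 2759 + 3P.
Set AD = SRAS: 4253 − 12P = 2759 + 3P, so 1494 = 15P and P = 99.60.
Substituting into AD, Y = 3057.80.

P = 99.60, Y = 3057.80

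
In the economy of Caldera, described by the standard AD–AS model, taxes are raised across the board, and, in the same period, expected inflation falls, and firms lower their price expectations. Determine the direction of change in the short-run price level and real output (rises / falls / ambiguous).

The first event is a negative demand shock: AD shifts left, which by itself pushes P down and Y down.
The second is a favourable supply shock: SRAS shifts right, which by itself pushes P down and Y up.
Both shocks push P down, so P falls. The two shocks push Y in opposite directions, so the effect on Y is ambiguous.

Price level: falls; output: ambiguous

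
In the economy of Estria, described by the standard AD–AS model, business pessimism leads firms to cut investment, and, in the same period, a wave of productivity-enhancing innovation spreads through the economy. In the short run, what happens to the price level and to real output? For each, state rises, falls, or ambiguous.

Price level: falls; output: ambiguous

The first event is a negative demand shock: AD shifts left, which by itself pushes P down and Y down.
The second is a favourable supply shock: SRAS shifts right, which by itself pushes P down and Y up.
Both shocks push P down, so P falls. The two shocks push Y in opposite directions, so the effect on Y is ambiguous.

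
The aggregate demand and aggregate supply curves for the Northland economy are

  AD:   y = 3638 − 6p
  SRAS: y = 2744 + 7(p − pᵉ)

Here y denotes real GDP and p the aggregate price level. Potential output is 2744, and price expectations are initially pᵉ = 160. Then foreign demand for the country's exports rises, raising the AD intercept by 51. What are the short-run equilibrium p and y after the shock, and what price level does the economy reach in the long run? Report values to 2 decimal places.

Short run: p = 158.85, y = 2735.92. Long run: p = 157.50.

AD shifts right: new AD is y = 3689 − 6p. With pᵉ = 160, SRAS is y = 1624 + 7p.
Short run: 3689 − 6p = 1624 + 7p gives 2065 = 13p, so p = 158.85 and y = 3689 − 6p = 2735.92.
y = 2735.92 is below potential 2744; expectations adjust and SRAS shifts right until y = 2744.
Long run: on the new AD curve, 2744 = 3689 − 6p gives p = 157.50.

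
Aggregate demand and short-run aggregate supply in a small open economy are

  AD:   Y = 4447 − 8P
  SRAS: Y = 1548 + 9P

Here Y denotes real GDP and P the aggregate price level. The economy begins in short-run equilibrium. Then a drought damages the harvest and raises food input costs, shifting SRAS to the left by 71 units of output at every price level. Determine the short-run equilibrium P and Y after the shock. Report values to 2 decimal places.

This is a negative supply shock: SRAS shifts left.
New SRAS: Y = 1477 + 9P.
Set AD = SRAS: 4447 − 8P = 1477 + 9P, so 2970 = 17P and P = 174.71.
Substituting into AD, Y = 3049.35.

P = 174.71, Y = 3049.35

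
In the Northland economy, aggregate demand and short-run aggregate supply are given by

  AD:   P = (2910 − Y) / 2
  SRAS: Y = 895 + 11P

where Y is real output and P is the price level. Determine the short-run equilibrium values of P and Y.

Rearrange AD to Y = 2910 − 2P.
Set AD = SRAS: 2910 − 2P = 895 + 11P, so 2015 = 13P and P = 155.
Then Y = 2910 − 2·155 = 2600.

P = 155, Y = 2600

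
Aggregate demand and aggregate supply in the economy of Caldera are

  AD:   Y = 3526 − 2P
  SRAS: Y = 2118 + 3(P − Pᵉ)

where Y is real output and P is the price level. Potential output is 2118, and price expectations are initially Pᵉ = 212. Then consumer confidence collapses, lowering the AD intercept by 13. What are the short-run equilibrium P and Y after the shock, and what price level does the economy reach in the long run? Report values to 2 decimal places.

AD shifts left: new AD is Y = 3513 − 2P. With Pᵉ = 212, SRAS is Y = 1482 + 3P.
Short run: 3513 − 2P = 1482 + 3P gives 2031 = 5P, so P = 406.20 and Y = 3513 − 2P = 2700.60.
Y = 2700.60 is above potential 2118; expectations adjust and SRAS shifts left until Y = 2118.
Long run: on the new AD curve, 2118 = 3513 − 2P gives P = 697.50.

Short run: P = 406.20, Y = 2700.60. Long run: P = 697.50.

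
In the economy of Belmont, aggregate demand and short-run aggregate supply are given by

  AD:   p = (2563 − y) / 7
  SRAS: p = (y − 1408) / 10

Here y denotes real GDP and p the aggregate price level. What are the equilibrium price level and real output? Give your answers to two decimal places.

p = 67.94, y = 2087.41

Rearrange AD to y = 2563 − 7p.
Rearrange SRAS to y = 1408 + 10p.
Set AD = SRAS: 2563 − 7p = 1408 + 10p, so 1155 = 17p and p = 67.94.
Substituting into AD, y = 2563 − 7p = 2087.41.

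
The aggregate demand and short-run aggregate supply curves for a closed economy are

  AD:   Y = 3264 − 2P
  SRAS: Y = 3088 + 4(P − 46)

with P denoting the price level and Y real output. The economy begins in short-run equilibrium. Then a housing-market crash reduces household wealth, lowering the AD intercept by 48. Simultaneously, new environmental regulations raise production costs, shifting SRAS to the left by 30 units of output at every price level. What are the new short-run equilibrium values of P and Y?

P = 57, Y = 3102

After both shocks: AD is Y = 3216 − 2P and SRAS is Y = 2874 + 4P.
Setting them equal: 342 = 6P, so P = 57.
Y = 3216 − 2·57 = 3102.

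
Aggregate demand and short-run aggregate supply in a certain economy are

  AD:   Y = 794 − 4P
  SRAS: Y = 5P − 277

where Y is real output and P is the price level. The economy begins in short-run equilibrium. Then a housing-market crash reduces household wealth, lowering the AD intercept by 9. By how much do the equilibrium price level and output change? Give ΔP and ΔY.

This is a negative demand shock: AD shifts left.
New AD: Y = 785 − 4P.
Set AD = SRAS: 785 − 4P = 5P − 277, so 1062 = 9P and P = 118.
Y = 785 − 4·118 = 313.
Initially P = 119, Y = 318, so ΔP = -1 and ΔY = -5.

ΔP = -1, ΔY = -5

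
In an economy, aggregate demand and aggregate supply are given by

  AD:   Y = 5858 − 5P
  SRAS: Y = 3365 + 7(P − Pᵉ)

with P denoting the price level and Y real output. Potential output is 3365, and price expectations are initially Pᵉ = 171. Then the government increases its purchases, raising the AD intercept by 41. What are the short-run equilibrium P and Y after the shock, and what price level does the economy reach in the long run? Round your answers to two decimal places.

Short run: P = 310.92, Y = 4344.42. Long run: P = 506.80.

AD shifts right: new AD is Y = 5899 − 5P. With Pᵉ = 171, SRAS is Y = 2168 + 7P.
Short run: 5899 − 5P = 2168 + 7P gives 3731 = 12P, so P = 310.92 and Y = 5899 − 5P = 4344.42.
Y = 4344.42 is above potential 3365; expectations adjust and SRAS shifts left until Y = 3365.
Long run: on the new AD curve, 3365 = 5899 − 5P gives P = 506.80.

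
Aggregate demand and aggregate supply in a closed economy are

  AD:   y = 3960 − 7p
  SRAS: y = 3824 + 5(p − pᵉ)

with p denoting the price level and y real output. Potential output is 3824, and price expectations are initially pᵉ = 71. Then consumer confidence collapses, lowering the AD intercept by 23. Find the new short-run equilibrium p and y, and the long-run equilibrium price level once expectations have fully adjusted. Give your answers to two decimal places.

AD shifts left: new AD is y = 3937 − 7p. With pᵉ = 71, SRAS is y = 3469 + 5p.
Short run: 3937 − 7p = 3469 + 5p gives 468 = 12p, so p = 39.00 and y = 3937 − 7p = 3664.00.
y = 3664.00 is below potential 3824; expectations adjust and SRAS shifts right until y = 3824.
Long run: on the new AD curve, 3824 = 3937 − 7p gives p = 16.14.

Short run: p = 39.00, y = 3664.00. Long run: p = 16.14.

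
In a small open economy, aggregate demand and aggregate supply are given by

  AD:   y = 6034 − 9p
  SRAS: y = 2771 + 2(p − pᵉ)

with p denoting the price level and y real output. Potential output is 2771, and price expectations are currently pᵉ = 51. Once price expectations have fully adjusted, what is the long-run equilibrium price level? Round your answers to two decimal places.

Short run: with pᵉ = 51, SRAS is y = 2669 + 2p. Setting AD = SRAS gives 3365 = 11p, so p = 305.91 and y = 6034 − 9p = 3280.82.
Output 3280.82 is above potential 2771, so over time expected prices rise and SRAS shifts left until y returns to 2771.
Long run: y = 2771 on the AD curve gives 2771 = 6034 − 9p, so p = 362.56.

Long-run p = 362.56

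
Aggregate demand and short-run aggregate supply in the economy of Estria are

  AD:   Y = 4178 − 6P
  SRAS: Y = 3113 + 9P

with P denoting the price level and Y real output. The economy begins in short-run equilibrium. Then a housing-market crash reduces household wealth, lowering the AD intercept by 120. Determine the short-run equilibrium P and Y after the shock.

P = 63, Y = 3680

This is a negative demand shock: AD shifts left.
New AD: Y = 4058 − 6P.
Set AD = SRAS: 4058 − 6P = 3113 + 9P, so 945 = 15P and P = 63.
Y = 4058 − 6·63 = 3680.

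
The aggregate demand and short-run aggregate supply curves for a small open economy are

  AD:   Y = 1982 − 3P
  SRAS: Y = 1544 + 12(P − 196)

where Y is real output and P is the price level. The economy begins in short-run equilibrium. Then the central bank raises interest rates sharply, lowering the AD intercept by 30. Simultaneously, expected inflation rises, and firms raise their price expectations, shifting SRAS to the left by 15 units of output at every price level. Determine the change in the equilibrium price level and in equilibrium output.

After both shocks: AD is Y = 1952 − 3P and SRAS is Y = 12P − 823.
Setting them equal: 2775 = 15P, so P = 185.
Y = 1952 − 3·185 = 1397.
Initially P = 186, Y = 1424, so ΔP = -1 and ΔY = -27.

ΔP = -1, ΔY = -27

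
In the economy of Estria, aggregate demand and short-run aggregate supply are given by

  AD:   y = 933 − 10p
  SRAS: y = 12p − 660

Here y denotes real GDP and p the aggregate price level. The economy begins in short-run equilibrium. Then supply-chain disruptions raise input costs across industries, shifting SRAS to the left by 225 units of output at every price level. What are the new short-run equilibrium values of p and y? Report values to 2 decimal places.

This is a negative supply shock: SRAS shifts left.
New SRAS: y = 12p − 885.
Set AD = SRAS: 933 − 10p = 12p − 885, so 1818 = 22p and p = 82.64.
Substituting into AD, y = 106.64.

p = 82.64, y = 106.64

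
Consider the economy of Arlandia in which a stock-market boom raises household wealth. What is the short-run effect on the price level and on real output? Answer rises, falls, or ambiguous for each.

This is a positive demand shock: AD shifts right.
Moving along the upward-sloping SRAS curve, P rises and Y rises.

Price level: rises; output: rises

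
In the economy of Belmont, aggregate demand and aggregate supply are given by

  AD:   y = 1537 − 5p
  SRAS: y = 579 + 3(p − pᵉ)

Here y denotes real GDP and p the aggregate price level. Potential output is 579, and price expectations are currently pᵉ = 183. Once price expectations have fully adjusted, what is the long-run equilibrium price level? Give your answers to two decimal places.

Short run: with pᵉ = 183, SRAS is y = 30 + 3p. Setting AD = SRAS gives 1507 = 8p, so p = 188.38 and y = 1537 − 5p = 595.13.
Output 595.13 is above potential 579, so over time expected prices rise and SRAS shifts left until y returns to 579.
Long run: y = 579 on the AD curve gives 579 = 1537 − 5p, so p = 191.60.

Long-run p = 191.60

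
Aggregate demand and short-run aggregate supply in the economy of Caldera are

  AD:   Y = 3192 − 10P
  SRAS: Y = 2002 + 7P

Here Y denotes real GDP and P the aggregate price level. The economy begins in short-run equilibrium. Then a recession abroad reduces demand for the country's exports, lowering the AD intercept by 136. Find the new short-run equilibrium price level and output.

P = 62, Y = 2436

This is a negative demand shock: AD shifts left.
New AD: Y = 3056 − 10P.
Set AD = SRAS: 3056 − 10P = 2002 + 7P, so 1054 = 17P and P = 62.
Y = 3056 − 10·62 = 2436.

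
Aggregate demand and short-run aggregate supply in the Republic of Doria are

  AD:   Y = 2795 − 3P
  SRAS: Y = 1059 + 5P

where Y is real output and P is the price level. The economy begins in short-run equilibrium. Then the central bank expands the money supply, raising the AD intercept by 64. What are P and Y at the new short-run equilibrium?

P = 225, Y = 2184

This is a positive demand shock: AD shifts right.
New AD: Y = 2859 − 3P.
Set AD = SRAS: 2859 − 3P = 1059 + 5P, so 1800 = 8P and P = 225.
Y = 2859 − 3·225 = 2184.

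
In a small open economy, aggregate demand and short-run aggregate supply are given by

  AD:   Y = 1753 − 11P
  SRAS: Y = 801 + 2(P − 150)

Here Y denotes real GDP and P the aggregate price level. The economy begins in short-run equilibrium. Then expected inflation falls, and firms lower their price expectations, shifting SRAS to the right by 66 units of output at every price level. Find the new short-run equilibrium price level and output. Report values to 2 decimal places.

This is a positive supply shock: SRAS shifts right.
New SRAS: Y = 567 + 2P.
Set AD = SRAS: 1753 − 11P = 567 + 2P, so 1186 = 13P and P = 91.23.
Substituting into AD, Y = 749.46.

P = 91.23, Y = 749.46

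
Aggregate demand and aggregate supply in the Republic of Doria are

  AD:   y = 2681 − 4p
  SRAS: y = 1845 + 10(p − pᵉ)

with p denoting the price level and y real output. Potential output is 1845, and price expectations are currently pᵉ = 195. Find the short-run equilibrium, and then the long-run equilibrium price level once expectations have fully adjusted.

Short run: with pᵉ = 195, SRAS is y = 10p − 105. Setting AD = SRAS gives 2786 = 14p, so p = 199 and y = 2681 − 4·199 = 1885.
Output 1885 is above potential 1845, so over time expected prices rise and SRAS shifts left until y returns to 1845.
Long run: y = 1845 on the AD curve gives 1845 = 2681 − 4p, so p = 209.

Short run: p = 199, y = 1885. Long run: p = 209.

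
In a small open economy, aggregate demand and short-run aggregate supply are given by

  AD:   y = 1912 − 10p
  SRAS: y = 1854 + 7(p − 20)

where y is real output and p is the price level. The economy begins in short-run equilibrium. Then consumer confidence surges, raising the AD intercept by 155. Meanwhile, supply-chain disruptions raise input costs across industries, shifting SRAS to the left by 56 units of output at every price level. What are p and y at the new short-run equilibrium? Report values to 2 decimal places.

p = 24.06, y = 1826.41

After both shocks: AD is y = 2067 − 10p and SRAS is y = 1658 + 7p.
Setting them equal: 409 = 17p, so p = 24.06.
Substituting into AD, y = 1826.41.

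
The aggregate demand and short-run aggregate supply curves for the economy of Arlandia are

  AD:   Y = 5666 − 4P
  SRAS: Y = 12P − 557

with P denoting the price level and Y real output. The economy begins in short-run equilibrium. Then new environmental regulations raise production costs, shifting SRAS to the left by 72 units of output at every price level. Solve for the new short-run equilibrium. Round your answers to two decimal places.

This is a negative supply shock: SRAS shifts left.
New SRAS: Y = 12P − 629.
Set AD = SRAS: 5666 − 4P = 12P − 629, so 6295 = 16P and P = 393.44.
Substituting into AD, Y = 4092.25.

P = 393.44, Y = 4092.25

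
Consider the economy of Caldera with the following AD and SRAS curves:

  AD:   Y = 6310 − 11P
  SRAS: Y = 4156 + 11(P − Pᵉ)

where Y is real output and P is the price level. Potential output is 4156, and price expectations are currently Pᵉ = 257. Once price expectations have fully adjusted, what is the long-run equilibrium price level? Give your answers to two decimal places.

Long-run P = 195.82

Short run: with Pᵉ = 257, SRAS is Y = 1329 + 11P. Setting AD = SRAS gives 4981 = 22P, so P = 226.41 and Y = 6310 − 11P = 3819.50.
Output 3819.50 is below potential 4156, so over time expected prices fall and SRAS shifts right until Y returns to 4156.
Long run: Y = 4156 on the AD curve gives 4156 = 6310 − 11P, so P = 195.82.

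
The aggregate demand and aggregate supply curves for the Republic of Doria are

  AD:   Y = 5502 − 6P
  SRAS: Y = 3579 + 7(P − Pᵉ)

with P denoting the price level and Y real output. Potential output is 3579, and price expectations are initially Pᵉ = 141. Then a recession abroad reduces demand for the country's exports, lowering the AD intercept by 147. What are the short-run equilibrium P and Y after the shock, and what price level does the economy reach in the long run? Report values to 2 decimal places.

Short run: P = 212.54, Y = 4079.77. Long run: P = 296.00.

AD shifts left: new AD is Y = 5355 − 6P. With Pᵉ = 141, SRAS is Y = 2592 + 7P.
Short run: 5355 − 6P = 2592 + 7P gives 2763 = 13P, so P = 212.54 and Y = 5355 − 6P = 4079.77.
Y = 4079.77 is above potential 3579; expectations adjust and SRAS shifts left until Y = 3579.
Long run: on the new AD curve, 3579 = 5355 − 6P gives P = 296.00.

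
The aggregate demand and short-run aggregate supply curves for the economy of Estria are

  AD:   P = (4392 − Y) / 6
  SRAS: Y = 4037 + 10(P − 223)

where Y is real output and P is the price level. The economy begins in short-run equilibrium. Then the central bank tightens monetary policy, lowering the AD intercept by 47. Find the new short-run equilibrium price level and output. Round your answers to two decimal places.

This is a negative demand shock: AD shifts left.
New AD: Y = 4345 − 6P.
SRAS can be written Y = 1807 + 10P.
Set AD = SRAS: 4345 − 6P = 1807 + 10P, so 2538 = 16P and P = 158.63.
Substituting into AD, Y = 3393.25.

P = 158.63, Y = 3393.25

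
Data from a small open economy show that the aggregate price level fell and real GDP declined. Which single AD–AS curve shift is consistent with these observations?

P fell and Y fell. An AD shift moves P and Y in the same direction; an SRAS shift moves them in opposite directions.
Here P and Y moved in the same direction, so the AD curve shifted.
Since Y fell, AD shifted left.

AD shifted left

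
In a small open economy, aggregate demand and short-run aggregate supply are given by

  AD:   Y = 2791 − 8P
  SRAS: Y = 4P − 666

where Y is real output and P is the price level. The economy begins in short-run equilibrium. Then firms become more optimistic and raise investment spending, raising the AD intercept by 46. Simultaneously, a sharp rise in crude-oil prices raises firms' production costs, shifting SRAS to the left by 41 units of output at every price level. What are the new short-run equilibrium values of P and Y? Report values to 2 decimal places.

After both shocks: AD is Y = 2837 − 8P and SRAS is Y = 4P − 707.
Setting them equal: 3544 = 12P, so P = 295.33.
Substituting into AD, Y = 474.33.

P = 295.33, Y = 474.33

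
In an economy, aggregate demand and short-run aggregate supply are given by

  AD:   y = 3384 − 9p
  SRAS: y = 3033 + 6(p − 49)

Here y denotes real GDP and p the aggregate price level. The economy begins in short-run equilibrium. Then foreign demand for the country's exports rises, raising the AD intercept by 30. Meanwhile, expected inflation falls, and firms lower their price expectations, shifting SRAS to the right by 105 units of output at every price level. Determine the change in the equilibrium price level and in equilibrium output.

Δp = -5, Δy = +75

After both shocks: AD is y = 3414 − 9p and SRAS is y = 2844 + 6p.
Setting them equal: 570 = 15p, so p = 38.
y = 3414 − 9·38 = 3072.
Initially p = 43, y = 2997, so Δp = -5 and Δy = +75.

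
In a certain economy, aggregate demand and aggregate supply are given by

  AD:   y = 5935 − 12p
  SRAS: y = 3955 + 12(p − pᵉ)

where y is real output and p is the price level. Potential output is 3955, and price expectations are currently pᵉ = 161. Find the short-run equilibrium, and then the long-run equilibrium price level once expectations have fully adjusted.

Short run: with pᵉ = 161, SRAS is y = 2023 + 12p. Setting AD = SRAS gives 3912 = 24p, so p = 163 and y = 5935 − 12·163 = 3979.
Output 3979 is above potential 3955, so over time expected prices rise and SRAS shifts left until y returns to 3955.
Long run: y = 3955 on the AD curve gives 3955 = 5935 − 12p, so p = 165.

Short run: p = 163, y = 3979. Long run: p = 165.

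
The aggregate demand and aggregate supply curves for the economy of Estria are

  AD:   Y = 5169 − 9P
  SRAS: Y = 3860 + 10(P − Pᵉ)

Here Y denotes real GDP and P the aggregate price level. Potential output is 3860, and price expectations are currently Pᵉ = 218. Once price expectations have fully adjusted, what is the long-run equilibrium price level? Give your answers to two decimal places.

Long-run P = 145.44

Short run: with Pᵉ = 218, SRAS is Y = 1680 + 10P. Setting AD = SRAS gives 3489 = 19P, so P = 183.63 and Y = 5169 − 9P = 3516.32.
Output 3516.32 is below potential 3860, so over time expected prices fall and SRAS shifts right until Y returns to 3860.
Long run: Y = 3860 on the AD curve gives 3860 = 5169 − 9P, so P = 145.44.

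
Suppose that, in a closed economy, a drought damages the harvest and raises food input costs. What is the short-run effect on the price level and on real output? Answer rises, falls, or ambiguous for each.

This is an adverse supply shock: SRAS shifts left.
Moving along the downward-sloping AD curve, P rises and Y falls.

Price level: rises; output: falls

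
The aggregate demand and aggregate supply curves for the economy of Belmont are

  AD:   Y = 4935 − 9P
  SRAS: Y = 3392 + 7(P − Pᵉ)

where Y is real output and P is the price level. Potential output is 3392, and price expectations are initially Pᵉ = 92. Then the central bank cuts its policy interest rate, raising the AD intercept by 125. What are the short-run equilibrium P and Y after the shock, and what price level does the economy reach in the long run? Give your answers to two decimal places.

AD shifts right: new AD is Y = 5060 − 9P. With Pᵉ = 92, SRAS is Y = 2748 + 7P.
Short run: 5060 − 9P = 2748 + 7P gives 2312 = 16P, so P = 144.50 and Y = 5060 − 9P = 3759.50.
Y = 3759.50 is above potential 3392; expectations adjust and SRAS shifts left until Y = 3392.
Long run: on the new AD curve, 3392 = 5060 − 9P gives P = 185.33.

Short run: P = 144.50, Y = 3759.50. Long run: P = 185.33.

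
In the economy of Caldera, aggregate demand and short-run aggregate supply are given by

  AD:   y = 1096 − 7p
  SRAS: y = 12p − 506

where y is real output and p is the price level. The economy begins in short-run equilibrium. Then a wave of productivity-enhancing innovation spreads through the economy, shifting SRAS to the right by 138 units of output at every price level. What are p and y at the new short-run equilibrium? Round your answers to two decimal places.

This is a positive supply shock: SRAS shifts right.
New SRAS: y = 12p − 368.
Set AD = SRAS: 1096 − 7p = 12p − 368, so 1464 = 19p and p = 77.05.
Substituting into AD, y = 556.63.

p = 77.05, y = 556.63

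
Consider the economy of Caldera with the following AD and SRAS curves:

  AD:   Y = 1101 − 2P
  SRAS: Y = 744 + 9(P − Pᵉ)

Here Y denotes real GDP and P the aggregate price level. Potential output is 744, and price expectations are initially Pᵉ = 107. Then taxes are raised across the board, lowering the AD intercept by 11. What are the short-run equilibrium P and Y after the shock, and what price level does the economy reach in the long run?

AD shifts left: new AD is Y = 1090 − 2P. With Pᵉ = 107, SRAS is Y = 9P − 219.
Short run: 1090 − 2P = 9P − 219 gives 1309 = 11P, so P = 119 and Y = 1090 − 2·119 = 852.
Y = 852 is above potential 744; expectations adjust and SRAS shifts left until Y = 744.
Long run: on the new AD curve, 744 = 1090 − 2P gives P = 173.

Short run: P = 119, Y = 852. Long run: P = 173.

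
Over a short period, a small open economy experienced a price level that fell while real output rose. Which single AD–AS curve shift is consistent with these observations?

P fell and Y rose. An AD shift moves P and Y in the same direction; an SRAS shift moves them in opposite directions.
Here P and Y moved in opposite directions, so the SRAS curve shifted.
Since Y rose, SRAS shifted right.

SRAS shifted right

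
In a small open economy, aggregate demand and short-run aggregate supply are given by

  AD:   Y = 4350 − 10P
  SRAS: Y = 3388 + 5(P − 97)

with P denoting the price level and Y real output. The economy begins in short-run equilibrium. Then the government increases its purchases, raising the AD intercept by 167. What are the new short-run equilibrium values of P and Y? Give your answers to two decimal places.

This is a positive demand shock: AD shifts right.
New AD: Y = 4517 − 10P.
SRAS can be written Y = 2903 + 5P.
Set AD = SRAS: 4517 − 10P = 2903 + 5P, so 1614 = 15P and P = 107.60.
Substituting into AD, Y = 3441.00.

P = 107.60, Y = 3441.00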